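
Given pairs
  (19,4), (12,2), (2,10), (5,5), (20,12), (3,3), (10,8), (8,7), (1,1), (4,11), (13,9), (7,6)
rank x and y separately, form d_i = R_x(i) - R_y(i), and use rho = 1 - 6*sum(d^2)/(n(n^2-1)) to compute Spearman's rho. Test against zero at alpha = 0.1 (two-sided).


Step 1: Rank x and y separately (midranks; no ties here).
rank(x): 19->11, 12->9, 2->2, 5->5, 20->12, 3->3, 10->8, 8->7, 1->1, 4->4, 13->10, 7->6
rank(y): 4->4, 2->2, 10->10, 5->5, 12->12, 3->3, 8->8, 7->7, 1->1, 11->11, 9->9, 6->6
Step 2: d_i = R_x(i) - R_y(i); compute d_i^2.
  (11-4)^2=49, (9-2)^2=49, (2-10)^2=64, (5-5)^2=0, (12-12)^2=0, (3-3)^2=0, (8-8)^2=0, (7-7)^2=0, (1-1)^2=0, (4-11)^2=49, (10-9)^2=1, (6-6)^2=0
sum(d^2) = 212.
Step 3: rho = 1 - 6*212 / (12*(12^2 - 1)) = 1 - 1272/1716 = 0.258741.
Step 4: Under H0, t = rho * sqrt((n-2)/(1-rho^2)) = 0.8471 ~ t(10).
Step 5: Two-sided p-value from the t-distribution with 10 df = 0.416775.
Step 6: alpha = 0.1. fail to reject H0.

rho = 0.2587, p = 0.416775, fail to reject H0 at alpha = 0.1.


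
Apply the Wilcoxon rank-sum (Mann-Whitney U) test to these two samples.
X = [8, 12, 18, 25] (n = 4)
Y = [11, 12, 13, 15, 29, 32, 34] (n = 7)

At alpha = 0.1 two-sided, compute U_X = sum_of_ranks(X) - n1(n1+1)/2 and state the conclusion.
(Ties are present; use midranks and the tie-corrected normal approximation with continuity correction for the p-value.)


Step 1: Combine and sort all 11 observations; assign midranks.
sorted (value, group): (8,X), (11,Y), (12,X), (12,Y), (13,Y), (15,Y), (18,X), (25,X), (29,Y), (32,Y), (34,Y)
ranks: 8->1, 11->2, 12->3.5, 12->3.5, 13->5, 15->6, 18->7, 25->8, 29->9, 32->10, 34->11
Step 2: Rank sum for X: R1 = 1 + 3.5 + 7 + 8 = 19.5.
Step 3: U_X = R1 - n1(n1+1)/2 = 19.5 - 4*5/2 = 19.5 - 10 = 9.5.
       U_Y = n1*n2 - U_X = 28 - 9.5 = 18.5.
Step 4: Ties are present, so use the tie-corrected normal approximation (with continuity correction) for the p-value.
Step 5: p-value = 0.448659; compare to alpha = 0.1. fail to reject H0.

U_X = 9.5, p = 0.448659, fail to reject H0 at alpha = 0.1.


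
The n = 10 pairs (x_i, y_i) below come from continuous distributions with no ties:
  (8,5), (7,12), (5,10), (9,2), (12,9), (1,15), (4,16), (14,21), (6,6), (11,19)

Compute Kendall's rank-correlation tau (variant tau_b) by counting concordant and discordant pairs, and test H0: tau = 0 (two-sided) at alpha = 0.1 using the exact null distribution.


Step 1: Enumerate the 45 unordered pairs (i,j) with i<j and classify each by sign(x_j-x_i) * sign(y_j-y_i).
  (1,2):dx=-1,dy=+7->D; (1,3):dx=-3,dy=+5->D; (1,4):dx=+1,dy=-3->D; (1,5):dx=+4,dy=+4->C
  (1,6):dx=-7,dy=+10->D; (1,7):dx=-4,dy=+11->D; (1,8):dx=+6,dy=+16->C; (1,9):dx=-2,dy=+1->D
  (1,10):dx=+3,dy=+14->C; (2,3):dx=-2,dy=-2->C; (2,4):dx=+2,dy=-10->D; (2,5):dx=+5,dy=-3->D
  (2,6):dx=-6,dy=+3->D; (2,7):dx=-3,dy=+4->D; (2,8):dx=+7,dy=+9->C; (2,9):dx=-1,dy=-6->C
  (2,10):dx=+4,dy=+7->C; (3,4):dx=+4,dy=-8->D; (3,5):dx=+7,dy=-1->D; (3,6):dx=-4,dy=+5->D
  (3,7):dx=-1,dy=+6->D; (3,8):dx=+9,dy=+11->C; (3,9):dx=+1,dy=-4->D; (3,10):dx=+6,dy=+9->C
  (4,5):dx=+3,dy=+7->C; (4,6):dx=-8,dy=+13->D; (4,7):dx=-5,dy=+14->D; (4,8):dx=+5,dy=+19->C
  (4,9):dx=-3,dy=+4->D; (4,10):dx=+2,dy=+17->C; (5,6):dx=-11,dy=+6->D; (5,7):dx=-8,dy=+7->D
  (5,8):dx=+2,dy=+12->C; (5,9):dx=-6,dy=-3->C; (5,10):dx=-1,dy=+10->D; (6,7):dx=+3,dy=+1->C
  (6,8):dx=+13,dy=+6->C; (6,9):dx=+5,dy=-9->D; (6,10):dx=+10,dy=+4->C; (7,8):dx=+10,dy=+5->C
  (7,9):dx=+2,dy=-10->D; (7,10):dx=+7,dy=+3->C; (8,9):dx=-8,dy=-15->C; (8,10):dx=-3,dy=-2->C
  (9,10):dx=+5,dy=+13->C
Step 2: C = 22, D = 23, total pairs = 45.
Step 3: tau = (C - D)/(n(n-1)/2) = (22 - 23)/45 = -0.022222.
Step 4: Exact two-sided p-value (enumerate n! = 3628800 permutations of y under H0): p = 1.000000.
Step 5: alpha = 0.1. fail to reject H0.

tau_b = -0.0222 (C=22, D=23), p = 1.000000, fail to reject H0.


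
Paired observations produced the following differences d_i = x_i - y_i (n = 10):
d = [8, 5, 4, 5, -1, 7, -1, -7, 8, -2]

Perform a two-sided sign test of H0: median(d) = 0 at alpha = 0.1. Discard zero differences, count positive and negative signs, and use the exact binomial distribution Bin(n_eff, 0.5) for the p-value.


Step 1: Discard zero differences. Original n = 10; n_eff = number of nonzero differences = 10.
Nonzero differences (with sign): +8, +5, +4, +5, -1, +7, -1, -7, +8, -2
Step 2: Count signs: positive = 6, negative = 4.
Step 3: Under H0: P(positive) = 0.5, so the number of positives S ~ Bin(10, 0.5).
Step 4: Two-sided exact p-value = sum of Bin(10,0.5) probabilities at or below the observed probability = 0.753906.
Step 5: alpha = 0.1. fail to reject H0.

n_eff = 10, pos = 6, neg = 4, p = 0.753906, fail to reject H0.


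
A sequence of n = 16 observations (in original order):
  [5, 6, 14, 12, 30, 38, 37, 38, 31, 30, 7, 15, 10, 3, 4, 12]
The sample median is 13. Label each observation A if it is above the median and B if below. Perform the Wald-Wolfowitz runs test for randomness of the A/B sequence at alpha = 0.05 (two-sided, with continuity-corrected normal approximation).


Step 1: Compute median = 13; label A = above, B = below.
Labels in order: BBABAAAAAABABBBB  (n_A = 8, n_B = 8)
Step 2: Count runs R = 7.
Step 3: Under H0 (random ordering), E[R] = 2*n_A*n_B/(n_A+n_B) + 1 = 2*8*8/16 + 1 = 9.0000.
        Var[R] = 2*n_A*n_B*(2*n_A*n_B - n_A - n_B) / ((n_A+n_B)^2 * (n_A+n_B-1)) = 14336/3840 = 3.7333.
        SD[R] = 1.9322.
Step 4: Continuity-corrected z = (R + 0.5 - E[R]) / SD[R] = (7 + 0.5 - 9.0000) / 1.9322 = -0.7763.
Step 5: Two-sided p-value via normal approximation = 2*(1 - Phi(|z|)) = 0.437558.
Step 6: alpha = 0.05. fail to reject H0.

R = 7, z = -0.7763, p = 0.437558, fail to reject H0.


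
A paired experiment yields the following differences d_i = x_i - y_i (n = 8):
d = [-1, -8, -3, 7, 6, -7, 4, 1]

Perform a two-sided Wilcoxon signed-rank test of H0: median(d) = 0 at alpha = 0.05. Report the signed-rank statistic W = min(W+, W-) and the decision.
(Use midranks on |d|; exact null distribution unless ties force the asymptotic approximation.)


Step 1: Drop any zero differences (none here) and take |d_i|.
|d| = [1, 8, 3, 7, 6, 7, 4, 1]
Step 2: Midrank |d_i| (ties get averaged ranks).
ranks: |1|->1.5, |8|->8, |3|->3, |7|->6.5, |6|->5, |7|->6.5, |4|->4, |1|->1.5
Step 3: Attach original signs; sum ranks with positive sign and with negative sign.
W+ = 6.5 + 5 + 4 + 1.5 = 17
W- = 1.5 + 8 + 3 + 6.5 = 19
(Check: W+ + W- = 36 should equal n(n+1)/2 = 36.)
Step 4: Test statistic W = min(W+, W-) = 17.
Step 5: Ties in |d|, so use the tie-corrected normal approximation.
        E[W] = n(n+1)/4 = 8*9/4 = 18.
        Tie groups: |d|=1 (t=2), |d|=7 (t=2); sum(t^3 - t) = 12.
        Var[W] = n(n+1)(2n+1)/24 - sum(t^3-t)/48 = 1224/24 - 12/48 = 50.75.
        z = (W - E[W]) / sqrt(Var[W]) = (17 - 18) / 7.1239 = -0.1404.
        Two-sided p = 2*Phi(z) = 0.888366.
Step 6: alpha = 0.05. fail to reject H0.

W+ = 17, W- = 19, W = min = 17, p = 0.888366, fail to reject H0.


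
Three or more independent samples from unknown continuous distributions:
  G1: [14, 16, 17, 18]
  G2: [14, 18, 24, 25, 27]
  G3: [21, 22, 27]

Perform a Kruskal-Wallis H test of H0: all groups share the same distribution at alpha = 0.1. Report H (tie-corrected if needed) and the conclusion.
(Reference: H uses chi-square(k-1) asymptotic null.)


Step 1: Combine all N = 12 observations and assign midranks.
sorted (value, group, rank): (14,G1,1.5), (14,G2,1.5), (16,G1,3), (17,G1,4), (18,G1,5.5), (18,G2,5.5), (21,G3,7), (22,G3,8), (24,G2,9), (25,G2,10), (27,G2,11.5), (27,G3,11.5)
Step 2: Sum ranks within each group.
R_1 = 14 (n_1 = 4)
R_2 = 37.5 (n_2 = 5)
R_3 = 26.5 (n_3 = 3)
Step 3: H = 12/(N(N+1)) * sum(R_i^2/n_i) - 3(N+1)
     = 12/(12*13) * (14^2/4 + 37.5^2/5 + 26.5^2/3) - 3*13
     = 0.076923 * 564.333 - 39
     = 4.410256.
Step 4: Ties present; correction factor C = 1 - 18/(12^3 - 12) = 0.989510. Corrected H = 4.410256 / 0.989510 = 4.457008.
Step 5: Under H0, H ~ chi^2(2); p-value = 0.107689.
Step 6: alpha = 0.1. fail to reject H0.

H = 4.4570, df = 2, p = 0.107689, fail to reject H0.


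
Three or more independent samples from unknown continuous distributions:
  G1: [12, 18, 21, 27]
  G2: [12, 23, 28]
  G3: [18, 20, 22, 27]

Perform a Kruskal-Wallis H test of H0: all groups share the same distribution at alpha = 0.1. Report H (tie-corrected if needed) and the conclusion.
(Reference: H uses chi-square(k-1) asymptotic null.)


Step 1: Combine all N = 11 observations and assign midranks.
sorted (value, group, rank): (12,G1,1.5), (12,G2,1.5), (18,G1,3.5), (18,G3,3.5), (20,G3,5), (21,G1,6), (22,G3,7), (23,G2,8), (27,G1,9.5), (27,G3,9.5), (28,G2,11)
Step 2: Sum ranks within each group.
R_1 = 20.5 (n_1 = 4)
R_2 = 20.5 (n_2 = 3)
R_3 = 25 (n_3 = 4)
Step 3: H = 12/(N(N+1)) * sum(R_i^2/n_i) - 3(N+1)
     = 12/(11*12) * (20.5^2/4 + 20.5^2/3 + 25^2/4) - 3*12
     = 0.090909 * 401.396 - 36
     = 0.490530.
Step 4: Ties present; correction factor C = 1 - 18/(11^3 - 11) = 0.986364. Corrected H = 0.490530 / 0.986364 = 0.497312.
Step 5: Under H0, H ~ chi^2(2); p-value = 0.779848.
Step 6: alpha = 0.1. fail to reject H0.

H = 0.4973, df = 2, p = 0.779848, fail to reject H0.


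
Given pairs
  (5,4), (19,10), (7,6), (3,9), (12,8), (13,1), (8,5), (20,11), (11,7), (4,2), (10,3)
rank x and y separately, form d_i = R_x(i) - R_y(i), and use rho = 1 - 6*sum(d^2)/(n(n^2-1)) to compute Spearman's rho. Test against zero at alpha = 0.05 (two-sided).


Step 1: Rank x and y separately (midranks; no ties here).
rank(x): 5->3, 19->10, 7->4, 3->1, 12->8, 13->9, 8->5, 20->11, 11->7, 4->2, 10->6
rank(y): 4->4, 10->10, 6->6, 9->9, 8->8, 1->1, 5->5, 11->11, 7->7, 2->2, 3->3
Step 2: d_i = R_x(i) - R_y(i); compute d_i^2.
  (3-4)^2=1, (10-10)^2=0, (4-6)^2=4, (1-9)^2=64, (8-8)^2=0, (9-1)^2=64, (5-5)^2=0, (11-11)^2=0, (7-7)^2=0, (2-2)^2=0, (6-3)^2=9
sum(d^2) = 142.
Step 3: rho = 1 - 6*142 / (11*(11^2 - 1)) = 1 - 852/1320 = 0.354545.
Step 4: Under H0, t = rho * sqrt((n-2)/(1-rho^2)) = 1.1375 ~ t(9).
Step 5: Two-sided p-value from the t-distribution with 9 df = 0.284693.
Step 6: alpha = 0.05. fail to reject H0.

rho = 0.3545, p = 0.284693, fail to reject H0 at alpha = 0.05.


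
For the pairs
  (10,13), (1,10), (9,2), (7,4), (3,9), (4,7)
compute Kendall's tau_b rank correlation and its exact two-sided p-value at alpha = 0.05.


Step 1: Enumerate the 15 unordered pairs (i,j) with i<j and classify each by sign(x_j-x_i) * sign(y_j-y_i).
  (1,2):dx=-9,dy=-3->C; (1,3):dx=-1,dy=-11->C; (1,4):dx=-3,dy=-9->C; (1,5):dx=-7,dy=-4->C
  (1,6):dx=-6,dy=-6->C; (2,3):dx=+8,dy=-8->D; (2,4):dx=+6,dy=-6->D; (2,5):dx=+2,dy=-1->D
  (2,6):dx=+3,dy=-3->D; (3,4):dx=-2,dy=+2->D; (3,5):dx=-6,dy=+7->D; (3,6):dx=-5,dy=+5->D
  (4,5):dx=-4,dy=+5->D; (4,6):dx=-3,dy=+3->D; (5,6):dx=+1,dy=-2->D
Step 2: C = 5, D = 10, total pairs = 15.
Step 3: tau = (C - D)/(n(n-1)/2) = (5 - 10)/15 = -0.333333.
Step 4: Exact two-sided p-value (enumerate n! = 720 permutations of y under H0): p = 0.469444.
Step 5: alpha = 0.05. fail to reject H0.

tau_b = -0.3333 (C=5, D=10), p = 0.469444, fail to reject H0.


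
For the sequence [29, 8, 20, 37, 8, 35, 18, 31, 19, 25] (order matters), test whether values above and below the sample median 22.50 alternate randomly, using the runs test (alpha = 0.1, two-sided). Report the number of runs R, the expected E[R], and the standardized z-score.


Step 1: Compute median = 22.50; label A = above, B = below.
Labels in order: ABBABABABA  (n_A = 5, n_B = 5)
Step 2: Count runs R = 9.
Step 3: Under H0 (random ordering), E[R] = 2*n_A*n_B/(n_A+n_B) + 1 = 2*5*5/10 + 1 = 6.0000.
        Var[R] = 2*n_A*n_B*(2*n_A*n_B - n_A - n_B) / ((n_A+n_B)^2 * (n_A+n_B-1)) = 2000/900 = 2.2222.
        SD[R] = 1.4907.
Step 4: Continuity-corrected z = (R - 0.5 - E[R]) / SD[R] = (9 - 0.5 - 6.0000) / 1.4907 = 1.6771.
Step 5: Two-sided p-value via normal approximation = 2*(1 - Phi(|z|)) = 0.093533.
Step 6: alpha = 0.1. reject H0.

R = 9, z = 1.6771, p = 0.093533, reject H0.


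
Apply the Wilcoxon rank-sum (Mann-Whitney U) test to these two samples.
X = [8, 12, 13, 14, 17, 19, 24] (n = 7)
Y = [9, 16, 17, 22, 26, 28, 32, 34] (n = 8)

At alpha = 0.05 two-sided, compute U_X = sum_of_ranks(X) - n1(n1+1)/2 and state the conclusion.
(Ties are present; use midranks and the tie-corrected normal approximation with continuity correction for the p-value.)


Step 1: Combine and sort all 15 observations; assign midranks.
sorted (value, group): (8,X), (9,Y), (12,X), (13,X), (14,X), (16,Y), (17,X), (17,Y), (19,X), (22,Y), (24,X), (26,Y), (28,Y), (32,Y), (34,Y)
ranks: 8->1, 9->2, 12->3, 13->4, 14->5, 16->6, 17->7.5, 17->7.5, 19->9, 22->10, 24->11, 26->12, 28->13, 32->14, 34->15
Step 2: Rank sum for X: R1 = 1 + 3 + 4 + 5 + 7.5 + 9 + 11 = 40.5.
Step 3: U_X = R1 - n1(n1+1)/2 = 40.5 - 7*8/2 = 40.5 - 28 = 12.5.
       U_Y = n1*n2 - U_X = 56 - 12.5 = 43.5.
Step 4: Ties are present, so use the tie-corrected normal approximation (with continuity correction) for the p-value.
Step 5: p-value = 0.082305; compare to alpha = 0.05. fail to reject H0.

U_X = 12.5, p = 0.082305, fail to reject H0 at alpha = 0.05.


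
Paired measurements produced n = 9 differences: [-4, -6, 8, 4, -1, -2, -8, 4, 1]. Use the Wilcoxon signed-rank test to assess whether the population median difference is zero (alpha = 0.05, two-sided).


Step 1: Drop any zero differences (none here) and take |d_i|.
|d| = [4, 6, 8, 4, 1, 2, 8, 4, 1]
Step 2: Midrank |d_i| (ties get averaged ranks).
ranks: |4|->5, |6|->7, |8|->8.5, |4|->5, |1|->1.5, |2|->3, |8|->8.5, |4|->5, |1|->1.5
Step 3: Attach original signs; sum ranks with positive sign and with negative sign.
W+ = 8.5 + 5 + 5 + 1.5 = 20
W- = 5 + 7 + 1.5 + 3 + 8.5 = 25
(Check: W+ + W- = 45 should equal n(n+1)/2 = 45.)
Step 4: Test statistic W = min(W+, W-) = 20.
Step 5: Ties in |d|, so use the tie-corrected normal approximation.
        E[W] = n(n+1)/4 = 9*10/4 = 22.5.
        Tie groups: |d|=1 (t=2), |d|=4 (t=3), |d|=8 (t=2); sum(t^3 - t) = 36.
        Var[W] = n(n+1)(2n+1)/24 - sum(t^3-t)/48 = 1710/24 - 36/48 = 70.5.
        z = (W - E[W]) / sqrt(Var[W]) = (20 - 22.5) / 8.3964 = -0.2977.
        Two-sided p = 2*Phi(z) = 0.765897.
Step 6: alpha = 0.05. fail to reject H0.

W+ = 20, W- = 25, W = min = 20, p = 0.765897, fail to reject H0.


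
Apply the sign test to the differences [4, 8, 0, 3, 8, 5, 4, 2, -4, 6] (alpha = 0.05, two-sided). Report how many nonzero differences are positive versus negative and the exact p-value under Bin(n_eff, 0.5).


Step 1: Discard zero differences. Original n = 10; n_eff = number of nonzero differences = 9.
Nonzero differences (with sign): +4, +8, +3, +8, +5, +4, +2, -4, +6
Step 2: Count signs: positive = 8, negative = 1.
Step 3: Under H0: P(positive) = 0.5, so the number of positives S ~ Bin(9, 0.5).
Step 4: Two-sided exact p-value = sum of Bin(9,0.5) probabilities at or below the observed probability = 0.039062.
Step 5: alpha = 0.05. reject H0.

n_eff = 9, pos = 8, neg = 1, p = 0.039062, reject H0.


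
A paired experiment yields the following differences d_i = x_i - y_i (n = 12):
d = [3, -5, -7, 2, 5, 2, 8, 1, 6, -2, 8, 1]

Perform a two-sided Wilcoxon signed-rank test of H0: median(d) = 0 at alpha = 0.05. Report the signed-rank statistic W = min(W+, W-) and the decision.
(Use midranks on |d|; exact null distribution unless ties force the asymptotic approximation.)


Step 1: Drop any zero differences (none here) and take |d_i|.
|d| = [3, 5, 7, 2, 5, 2, 8, 1, 6, 2, 8, 1]
Step 2: Midrank |d_i| (ties get averaged ranks).
ranks: |3|->6, |5|->7.5, |7|->10, |2|->4, |5|->7.5, |2|->4, |8|->11.5, |1|->1.5, |6|->9, |2|->4, |8|->11.5, |1|->1.5
Step 3: Attach original signs; sum ranks with positive sign and with negative sign.
W+ = 6 + 4 + 7.5 + 4 + 11.5 + 1.5 + 9 + 11.5 + 1.5 = 56.5
W- = 7.5 + 10 + 4 = 21.5
(Check: W+ + W- = 78 should equal n(n+1)/2 = 78.)
Step 4: Test statistic W = min(W+, W-) = 21.5.
Step 5: Ties in |d|, so use the tie-corrected normal approximation.
        E[W] = n(n+1)/4 = 12*13/4 = 39.
        Tie groups: |d|=1 (t=2), |d|=2 (t=3), |d|=5 (t=2), |d|=8 (t=2); sum(t^3 - t) = 42.
        Var[W] = n(n+1)(2n+1)/24 - sum(t^3-t)/48 = 3900/24 - 42/48 = 161.625.
        z = (W - E[W]) / sqrt(Var[W]) = (21.5 - 39) / 12.7132 = -1.3765.
        Two-sided p = 2*Phi(z) = 0.168659.
Step 6: alpha = 0.05. fail to reject H0.

W+ = 56.5, W- = 21.5, W = min = 21.5, p = 0.168659, fail to reject H0.


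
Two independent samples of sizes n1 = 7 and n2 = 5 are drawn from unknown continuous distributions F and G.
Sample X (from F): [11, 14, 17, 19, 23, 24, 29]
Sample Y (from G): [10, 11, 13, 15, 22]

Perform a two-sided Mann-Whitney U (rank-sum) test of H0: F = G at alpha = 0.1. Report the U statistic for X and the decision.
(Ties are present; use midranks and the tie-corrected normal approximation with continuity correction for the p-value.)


Step 1: Combine and sort all 12 observations; assign midranks.
sorted (value, group): (10,Y), (11,X), (11,Y), (13,Y), (14,X), (15,Y), (17,X), (19,X), (22,Y), (23,X), (24,X), (29,X)
ranks: 10->1, 11->2.5, 11->2.5, 13->4, 14->5, 15->6, 17->7, 19->8, 22->9, 23->10, 24->11, 29->12
Step 2: Rank sum for X: R1 = 2.5 + 5 + 7 + 8 + 10 + 11 + 12 = 55.5.
Step 3: U_X = R1 - n1(n1+1)/2 = 55.5 - 7*8/2 = 55.5 - 28 = 27.5.
       U_Y = n1*n2 - U_X = 35 - 27.5 = 7.5.
Step 4: Ties are present, so use the tie-corrected normal approximation (with continuity correction) for the p-value.
Step 5: p-value = 0.122225; compare to alpha = 0.1. fail to reject H0.

U_X = 27.5, p = 0.122225, fail to reject H0 at alpha = 0.1.


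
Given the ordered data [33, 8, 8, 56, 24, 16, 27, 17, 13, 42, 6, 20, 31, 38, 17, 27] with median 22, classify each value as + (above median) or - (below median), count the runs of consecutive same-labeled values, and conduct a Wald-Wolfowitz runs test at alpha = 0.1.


Step 1: Compute median = 22; label A = above, B = below.
Labels in order: ABBAABABBABBAABA  (n_A = 8, n_B = 8)
Step 2: Count runs R = 11.
Step 3: Under H0 (random ordering), E[R] = 2*n_A*n_B/(n_A+n_B) + 1 = 2*8*8/16 + 1 = 9.0000.
        Var[R] = 2*n_A*n_B*(2*n_A*n_B - n_A - n_B) / ((n_A+n_B)^2 * (n_A+n_B-1)) = 14336/3840 = 3.7333.
        SD[R] = 1.9322.
Step 4: Continuity-corrected z = (R - 0.5 - E[R]) / SD[R] = (11 - 0.5 - 9.0000) / 1.9322 = 0.7763.
Step 5: Two-sided p-value via normal approximation = 2*(1 - Phi(|z|)) = 0.437558.
Step 6: alpha = 0.1. fail to reject H0.

R = 11, z = 0.7763, p = 0.437558, fail to reject H0.


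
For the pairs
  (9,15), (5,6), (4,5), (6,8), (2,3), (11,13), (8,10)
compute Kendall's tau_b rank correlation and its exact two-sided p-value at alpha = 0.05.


Step 1: Enumerate the 21 unordered pairs (i,j) with i<j and classify each by sign(x_j-x_i) * sign(y_j-y_i).
  (1,2):dx=-4,dy=-9->C; (1,3):dx=-5,dy=-10->C; (1,4):dx=-3,dy=-7->C; (1,5):dx=-7,dy=-12->C
  (1,6):dx=+2,dy=-2->D; (1,7):dx=-1,dy=-5->C; (2,3):dx=-1,dy=-1->C; (2,4):dx=+1,dy=+2->C
  (2,5):dx=-3,dy=-3->C; (2,6):dx=+6,dy=+7->C; (2,7):dx=+3,dy=+4->C; (3,4):dx=+2,dy=+3->C
  (3,5):dx=-2,dy=-2->C; (3,6):dx=+7,dy=+8->C; (3,7):dx=+4,dy=+5->C; (4,5):dx=-4,dy=-5->C
  (4,6):dx=+5,dy=+5->C; (4,7):dx=+2,dy=+2->C; (5,6):dx=+9,dy=+10->C; (5,7):dx=+6,dy=+7->C
  (6,7):dx=-3,dy=-3->C
Step 2: C = 20, D = 1, total pairs = 21.
Step 3: tau = (C - D)/(n(n-1)/2) = (20 - 1)/21 = 0.904762.
Step 4: Exact two-sided p-value (enumerate n! = 5040 permutations of y under H0): p = 0.002778.
Step 5: alpha = 0.05. reject H0.

tau_b = 0.9048 (C=20, D=1), p = 0.002778, reject H0.


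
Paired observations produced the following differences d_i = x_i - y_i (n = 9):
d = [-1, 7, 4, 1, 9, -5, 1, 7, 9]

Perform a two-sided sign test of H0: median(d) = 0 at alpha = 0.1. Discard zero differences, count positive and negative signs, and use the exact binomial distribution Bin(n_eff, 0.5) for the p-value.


Step 1: Discard zero differences. Original n = 9; n_eff = number of nonzero differences = 9.
Nonzero differences (with sign): -1, +7, +4, +1, +9, -5, +1, +7, +9
Step 2: Count signs: positive = 7, negative = 2.
Step 3: Under H0: P(positive) = 0.5, so the number of positives S ~ Bin(9, 0.5).
Step 4: Two-sided exact p-value = sum of Bin(9,0.5) probabilities at or below the observed probability = 0.179688.
Step 5: alpha = 0.1. fail to reject H0.

n_eff = 9, pos = 7, neg = 2, p = 0.179688, fail to reject H0.


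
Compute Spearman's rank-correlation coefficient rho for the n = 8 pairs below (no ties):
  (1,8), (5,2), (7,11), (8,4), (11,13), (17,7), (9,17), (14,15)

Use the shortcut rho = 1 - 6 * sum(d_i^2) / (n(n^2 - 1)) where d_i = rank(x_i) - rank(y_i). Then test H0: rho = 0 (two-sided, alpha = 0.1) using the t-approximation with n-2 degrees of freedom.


Step 1: Rank x and y separately (midranks; no ties here).
rank(x): 1->1, 5->2, 7->3, 8->4, 11->6, 17->8, 9->5, 14->7
rank(y): 8->4, 2->1, 11->5, 4->2, 13->6, 7->3, 17->8, 15->7
Step 2: d_i = R_x(i) - R_y(i); compute d_i^2.
  (1-4)^2=9, (2-1)^2=1, (3-5)^2=4, (4-2)^2=4, (6-6)^2=0, (8-3)^2=25, (5-8)^2=9, (7-7)^2=0
sum(d^2) = 52.
Step 3: rho = 1 - 6*52 / (8*(8^2 - 1)) = 1 - 312/504 = 0.380952.
Step 4: Under H0, t = rho * sqrt((n-2)/(1-rho^2)) = 1.0092 ~ t(6).
Step 5: Two-sided p-value from the t-distribution with 6 df = 0.351813.
Step 6: alpha = 0.1. fail to reject H0.

rho = 0.3810, p = 0.351813, fail to reject H0 at alpha = 0.1.


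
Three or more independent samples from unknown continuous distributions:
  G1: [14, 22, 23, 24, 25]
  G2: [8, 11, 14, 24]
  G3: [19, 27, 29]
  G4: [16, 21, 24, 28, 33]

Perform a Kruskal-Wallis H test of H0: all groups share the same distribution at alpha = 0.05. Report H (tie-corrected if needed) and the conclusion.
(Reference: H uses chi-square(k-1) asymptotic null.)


Step 1: Combine all N = 17 observations and assign midranks.
sorted (value, group, rank): (8,G2,1), (11,G2,2), (14,G1,3.5), (14,G2,3.5), (16,G4,5), (19,G3,6), (21,G4,7), (22,G1,8), (23,G1,9), (24,G1,11), (24,G2,11), (24,G4,11), (25,G1,13), (27,G3,14), (28,G4,15), (29,G3,16), (33,G4,17)
Step 2: Sum ranks within each group.
R_1 = 44.5 (n_1 = 5)
R_2 = 17.5 (n_2 = 4)
R_3 = 36 (n_3 = 3)
R_4 = 55 (n_4 = 5)
Step 3: H = 12/(N(N+1)) * sum(R_i^2/n_i) - 3(N+1)
     = 12/(17*18) * (44.5^2/5 + 17.5^2/4 + 36^2/3 + 55^2/5) - 3*18
     = 0.039216 * 1509.61 - 54
     = 5.200490.
Step 4: Ties present; correction factor C = 1 - 30/(17^3 - 17) = 0.993873. Corrected H = 5.200490 / 0.993873 = 5.232552.
Step 5: Under H0, H ~ chi^2(3); p-value = 0.155539.
Step 6: alpha = 0.05. fail to reject H0.

H = 5.2326, df = 3, p = 0.155539, fail to reject H0.


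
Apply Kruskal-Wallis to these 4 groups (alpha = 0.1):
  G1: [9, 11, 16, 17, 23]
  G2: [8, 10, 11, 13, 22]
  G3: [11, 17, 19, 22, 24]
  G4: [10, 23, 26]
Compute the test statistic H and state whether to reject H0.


Step 1: Combine all N = 18 observations and assign midranks.
sorted (value, group, rank): (8,G2,1), (9,G1,2), (10,G2,3.5), (10,G4,3.5), (11,G1,6), (11,G2,6), (11,G3,6), (13,G2,8), (16,G1,9), (17,G1,10.5), (17,G3,10.5), (19,G3,12), (22,G2,13.5), (22,G3,13.5), (23,G1,15.5), (23,G4,15.5), (24,G3,17), (26,G4,18)
Step 2: Sum ranks within each group.
R_1 = 43 (n_1 = 5)
R_2 = 32 (n_2 = 5)
R_3 = 59 (n_3 = 5)
R_4 = 37 (n_4 = 3)
Step 3: H = 12/(N(N+1)) * sum(R_i^2/n_i) - 3(N+1)
     = 12/(18*19) * (43^2/5 + 32^2/5 + 59^2/5 + 37^2/3) - 3*19
     = 0.035088 * 1727.13 - 57
     = 3.601170.
Step 4: Ties present; correction factor C = 1 - 48/(18^3 - 18) = 0.991744. Corrected H = 3.601170 / 0.991744 = 3.631148.
Step 5: Under H0, H ~ chi^2(3); p-value = 0.304147.
Step 6: alpha = 0.1. fail to reject H0.

H = 3.6311, df = 3, p = 0.304147, fail to reject H0.


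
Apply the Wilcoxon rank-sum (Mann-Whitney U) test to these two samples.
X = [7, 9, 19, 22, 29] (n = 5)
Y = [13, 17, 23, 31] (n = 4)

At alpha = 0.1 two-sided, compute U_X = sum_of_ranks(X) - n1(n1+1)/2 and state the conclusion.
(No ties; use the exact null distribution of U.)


Step 1: Combine and sort all 9 observations; assign midranks.
sorted (value, group): (7,X), (9,X), (13,Y), (17,Y), (19,X), (22,X), (23,Y), (29,X), (31,Y)
ranks: 7->1, 9->2, 13->3, 17->4, 19->5, 22->6, 23->7, 29->8, 31->9
Step 2: Rank sum for X: R1 = 1 + 2 + 5 + 6 + 8 = 22.
Step 3: U_X = R1 - n1(n1+1)/2 = 22 - 5*6/2 = 22 - 15 = 7.
       U_Y = n1*n2 - U_X = 20 - 7 = 13.
Step 4: No ties, so the exact null distribution of U (based on enumerating the C(9,5) = 126 equally likely rank assignments) gives the two-sided p-value.
Step 5: p-value = 0.555556; compare to alpha = 0.1. fail to reject H0.

U_X = 7, p = 0.555556, fail to reject H0 at alpha = 0.1.


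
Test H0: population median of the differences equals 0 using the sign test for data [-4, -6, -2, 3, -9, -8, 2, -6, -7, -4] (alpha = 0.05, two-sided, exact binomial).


Step 1: Discard zero differences. Original n = 10; n_eff = number of nonzero differences = 10.
Nonzero differences (with sign): -4, -6, -2, +3, -9, -8, +2, -6, -7, -4
Step 2: Count signs: positive = 2, negative = 8.
Step 3: Under H0: P(positive) = 0.5, so the number of positives S ~ Bin(10, 0.5).
Step 4: Two-sided exact p-value = sum of Bin(10,0.5) probabilities at or below the observed probability = 0.109375.
Step 5: alpha = 0.05. fail to reject H0.

n_eff = 10, pos = 2, neg = 8, p = 0.109375, fail to reject H0.


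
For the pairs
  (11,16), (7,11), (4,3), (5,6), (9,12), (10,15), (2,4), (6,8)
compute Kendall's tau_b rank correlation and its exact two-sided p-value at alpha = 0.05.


Step 1: Enumerate the 28 unordered pairs (i,j) with i<j and classify each by sign(x_j-x_i) * sign(y_j-y_i).
  (1,2):dx=-4,dy=-5->C; (1,3):dx=-7,dy=-13->C; (1,4):dx=-6,dy=-10->C; (1,5):dx=-2,dy=-4->C
  (1,6):dx=-1,dy=-1->C; (1,7):dx=-9,dy=-12->C; (1,8):dx=-5,dy=-8->C; (2,3):dx=-3,dy=-8->C
  (2,4):dx=-2,dy=-5->C; (2,5):dx=+2,dy=+1->C; (2,6):dx=+3,dy=+4->C; (2,7):dx=-5,dy=-7->C
  (2,8):dx=-1,dy=-3->C; (3,4):dx=+1,dy=+3->C; (3,5):dx=+5,dy=+9->C; (3,6):dx=+6,dy=+12->C
  (3,7):dx=-2,dy=+1->D; (3,8):dx=+2,dy=+5->C; (4,5):dx=+4,dy=+6->C; (4,6):dx=+5,dy=+9->C
  (4,7):dx=-3,dy=-2->C; (4,8):dx=+1,dy=+2->C; (5,6):dx=+1,dy=+3->C; (5,7):dx=-7,dy=-8->C
  (5,8):dx=-3,dy=-4->C; (6,7):dx=-8,dy=-11->C; (6,8):dx=-4,dy=-7->C; (7,8):dx=+4,dy=+4->C
Step 2: C = 27, D = 1, total pairs = 28.
Step 3: tau = (C - D)/(n(n-1)/2) = (27 - 1)/28 = 0.928571.
Step 4: Exact two-sided p-value (enumerate n! = 40320 permutations of y under H0): p = 0.000397.
Step 5: alpha = 0.05. reject H0.

tau_b = 0.9286 (C=27, D=1), p = 0.000397, reject H0.


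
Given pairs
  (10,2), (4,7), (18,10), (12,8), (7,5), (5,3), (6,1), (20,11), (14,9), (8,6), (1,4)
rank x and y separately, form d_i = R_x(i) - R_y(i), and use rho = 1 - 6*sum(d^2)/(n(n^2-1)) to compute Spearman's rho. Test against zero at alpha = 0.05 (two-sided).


Step 1: Rank x and y separately (midranks; no ties here).
rank(x): 10->7, 4->2, 18->10, 12->8, 7->5, 5->3, 6->4, 20->11, 14->9, 8->6, 1->1
rank(y): 2->2, 7->7, 10->10, 8->8, 5->5, 3->3, 1->1, 11->11, 9->9, 6->6, 4->4
Step 2: d_i = R_x(i) - R_y(i); compute d_i^2.
  (7-2)^2=25, (2-7)^2=25, (10-10)^2=0, (8-8)^2=0, (5-5)^2=0, (3-3)^2=0, (4-1)^2=9, (11-11)^2=0, (9-9)^2=0, (6-6)^2=0, (1-4)^2=9
sum(d^2) = 68.
Step 3: rho = 1 - 6*68 / (11*(11^2 - 1)) = 1 - 408/1320 = 0.690909.
Step 4: Under H0, t = rho * sqrt((n-2)/(1-rho^2)) = 2.8671 ~ t(9).
Step 5: Two-sided p-value from the t-distribution with 9 df = 0.018565.
Step 6: alpha = 0.05. reject H0.

rho = 0.6909, p = 0.018565, reject H0 at alpha = 0.05.


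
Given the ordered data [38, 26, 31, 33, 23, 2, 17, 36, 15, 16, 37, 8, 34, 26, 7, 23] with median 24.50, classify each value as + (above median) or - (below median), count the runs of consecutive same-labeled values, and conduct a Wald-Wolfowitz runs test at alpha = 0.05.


Step 1: Compute median = 24.50; label A = above, B = below.
Labels in order: AAAABBBABBABAABB  (n_A = 8, n_B = 8)
Step 2: Count runs R = 8.
Step 3: Under H0 (random ordering), E[R] = 2*n_A*n_B/(n_A+n_B) + 1 = 2*8*8/16 + 1 = 9.0000.
        Var[R] = 2*n_A*n_B*(2*n_A*n_B - n_A - n_B) / ((n_A+n_B)^2 * (n_A+n_B-1)) = 14336/3840 = 3.7333.
        SD[R] = 1.9322.
Step 4: Continuity-corrected z = (R + 0.5 - E[R]) / SD[R] = (8 + 0.5 - 9.0000) / 1.9322 = -0.2588.
Step 5: Two-sided p-value via normal approximation = 2*(1 - Phi(|z|)) = 0.795809.
Step 6: alpha = 0.05. fail to reject H0.

R = 8, z = -0.2588, p = 0.795809, fail to reject H0.


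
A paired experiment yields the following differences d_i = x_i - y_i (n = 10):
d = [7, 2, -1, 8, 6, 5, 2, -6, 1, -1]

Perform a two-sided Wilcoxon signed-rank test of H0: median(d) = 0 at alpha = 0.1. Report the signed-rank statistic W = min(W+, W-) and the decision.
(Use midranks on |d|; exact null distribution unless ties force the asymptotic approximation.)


Step 1: Drop any zero differences (none here) and take |d_i|.
|d| = [7, 2, 1, 8, 6, 5, 2, 6, 1, 1]
Step 2: Midrank |d_i| (ties get averaged ranks).
ranks: |7|->9, |2|->4.5, |1|->2, |8|->10, |6|->7.5, |5|->6, |2|->4.5, |6|->7.5, |1|->2, |1|->2
Step 3: Attach original signs; sum ranks with positive sign and with negative sign.
W+ = 9 + 4.5 + 10 + 7.5 + 6 + 4.5 + 2 = 43.5
W- = 2 + 7.5 + 2 = 11.5
(Check: W+ + W- = 55 should equal n(n+1)/2 = 55.)
Step 4: Test statistic W = min(W+, W-) = 11.5.
Step 5: Ties in |d|, so use the tie-corrected normal approximation.
        E[W] = n(n+1)/4 = 10*11/4 = 27.5.
        Tie groups: |d|=1 (t=3), |d|=2 (t=2), |d|=6 (t=2); sum(t^3 - t) = 36.
        Var[W] = n(n+1)(2n+1)/24 - sum(t^3-t)/48 = 2310/24 - 36/48 = 95.5.
        z = (W - E[W]) / sqrt(Var[W]) = (11.5 - 27.5) / 9.7724 = -1.6373.
        Two-sided p = 2*Phi(z) = 0.101576.
Step 6: alpha = 0.1. fail to reject H0.

W+ = 43.5, W- = 11.5, W = min = 11.5, p = 0.101576, fail to reject H0.


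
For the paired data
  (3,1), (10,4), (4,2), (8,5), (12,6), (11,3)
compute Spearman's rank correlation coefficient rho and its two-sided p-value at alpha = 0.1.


Step 1: Rank x and y separately (midranks; no ties here).
rank(x): 3->1, 10->4, 4->2, 8->3, 12->6, 11->5
rank(y): 1->1, 4->4, 2->2, 5->5, 6->6, 3->3
Step 2: d_i = R_x(i) - R_y(i); compute d_i^2.
  (1-1)^2=0, (4-4)^2=0, (2-2)^2=0, (3-5)^2=4, (6-6)^2=0, (5-3)^2=4
sum(d^2) = 8.
Step 3: rho = 1 - 6*8 / (6*(6^2 - 1)) = 1 - 48/210 = 0.771429.
Step 4: Under H0, t = rho * sqrt((n-2)/(1-rho^2)) = 2.4247 ~ t(4).
Step 5: Two-sided p-value from the t-distribution with 4 df = 0.072397.
Step 6: alpha = 0.1. reject H0.

rho = 0.7714, p = 0.072397, reject H0 at alpha = 0.1.


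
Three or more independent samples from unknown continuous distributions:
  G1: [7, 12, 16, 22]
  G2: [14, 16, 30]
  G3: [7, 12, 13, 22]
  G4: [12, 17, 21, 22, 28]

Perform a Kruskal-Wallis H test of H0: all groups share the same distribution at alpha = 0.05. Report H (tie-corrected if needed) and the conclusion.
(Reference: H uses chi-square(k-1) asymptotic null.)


Step 1: Combine all N = 16 observations and assign midranks.
sorted (value, group, rank): (7,G1,1.5), (7,G3,1.5), (12,G1,4), (12,G3,4), (12,G4,4), (13,G3,6), (14,G2,7), (16,G1,8.5), (16,G2,8.5), (17,G4,10), (21,G4,11), (22,G1,13), (22,G3,13), (22,G4,13), (28,G4,15), (30,G2,16)
Step 2: Sum ranks within each group.
R_1 = 27 (n_1 = 4)
R_2 = 31.5 (n_2 = 3)
R_3 = 24.5 (n_3 = 4)
R_4 = 53 (n_4 = 5)
Step 3: H = 12/(N(N+1)) * sum(R_i^2/n_i) - 3(N+1)
     = 12/(16*17) * (27^2/4 + 31.5^2/3 + 24.5^2/4 + 53^2/5) - 3*17
     = 0.044118 * 1224.86 - 51
     = 3.038051.
Step 4: Ties present; correction factor C = 1 - 60/(16^3 - 16) = 0.985294. Corrected H = 3.038051 / 0.985294 = 3.083396.
Step 5: Under H0, H ~ chi^2(3); p-value = 0.378945.
Step 6: alpha = 0.05. fail to reject H0.

H = 3.0834, df = 3, p = 0.378945, fail to reject H0.


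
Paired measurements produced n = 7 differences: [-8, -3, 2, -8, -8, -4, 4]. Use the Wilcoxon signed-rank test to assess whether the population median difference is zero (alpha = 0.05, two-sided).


Step 1: Drop any zero differences (none here) and take |d_i|.
|d| = [8, 3, 2, 8, 8, 4, 4]
Step 2: Midrank |d_i| (ties get averaged ranks).
ranks: |8|->6, |3|->2, |2|->1, |8|->6, |8|->6, |4|->3.5, |4|->3.5
Step 3: Attach original signs; sum ranks with positive sign and with negative sign.
W+ = 1 + 3.5 = 4.5
W- = 6 + 2 + 6 + 6 + 3.5 = 23.5
(Check: W+ + W- = 28 should equal n(n+1)/2 = 28.)
Step 4: Test statistic W = min(W+, W-) = 4.5.
Step 5: Ties in |d|, so use the tie-corrected normal approximation.
        E[W] = n(n+1)/4 = 7*8/4 = 14.
        Tie groups: |d|=4 (t=2), |d|=8 (t=3); sum(t^3 - t) = 30.
        Var[W] = n(n+1)(2n+1)/24 - sum(t^3-t)/48 = 840/24 - 30/48 = 34.375.
        z = (W - E[W]) / sqrt(Var[W]) = (4.5 - 14) / 5.8630 = -1.6203.
        Two-sided p = 2*Phi(z) = 0.105162.
Step 6: alpha = 0.05. fail to reject H0.

W+ = 4.5, W- = 23.5, W = min = 4.5, p = 0.105162, fail to reject H0.


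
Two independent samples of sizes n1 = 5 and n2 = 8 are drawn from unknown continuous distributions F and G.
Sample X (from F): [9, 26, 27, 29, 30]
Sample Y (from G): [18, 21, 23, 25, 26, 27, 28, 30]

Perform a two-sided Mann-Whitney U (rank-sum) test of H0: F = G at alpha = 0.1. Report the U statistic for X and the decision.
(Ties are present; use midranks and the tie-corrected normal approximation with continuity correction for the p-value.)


Step 1: Combine and sort all 13 observations; assign midranks.
sorted (value, group): (9,X), (18,Y), (21,Y), (23,Y), (25,Y), (26,X), (26,Y), (27,X), (27,Y), (28,Y), (29,X), (30,X), (30,Y)
ranks: 9->1, 18->2, 21->3, 23->4, 25->5, 26->6.5, 26->6.5, 27->8.5, 27->8.5, 28->10, 29->11, 30->12.5, 30->12.5
Step 2: Rank sum for X: R1 = 1 + 6.5 + 8.5 + 11 + 12.5 = 39.5.
Step 3: U_X = R1 - n1(n1+1)/2 = 39.5 - 5*6/2 = 39.5 - 15 = 24.5.
       U_Y = n1*n2 - U_X = 40 - 24.5 = 15.5.
Step 4: Ties are present, so use the tie-corrected normal approximation (with continuity correction) for the p-value.
Step 5: p-value = 0.556554; compare to alpha = 0.1. fail to reject H0.

U_X = 24.5, p = 0.556554, fail to reject H0 at alpha = 0.1.


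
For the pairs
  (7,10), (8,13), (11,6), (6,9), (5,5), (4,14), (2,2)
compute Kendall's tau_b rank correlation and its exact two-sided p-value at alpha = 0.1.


Step 1: Enumerate the 21 unordered pairs (i,j) with i<j and classify each by sign(x_j-x_i) * sign(y_j-y_i).
  (1,2):dx=+1,dy=+3->C; (1,3):dx=+4,dy=-4->D; (1,4):dx=-1,dy=-1->C; (1,5):dx=-2,dy=-5->C
  (1,6):dx=-3,dy=+4->D; (1,7):dx=-5,dy=-8->C; (2,3):dx=+3,dy=-7->D; (2,4):dx=-2,dy=-4->C
  (2,5):dx=-3,dy=-8->C; (2,6):dx=-4,dy=+1->D; (2,7):dx=-6,dy=-11->C; (3,4):dx=-5,dy=+3->D
  (3,5):dx=-6,dy=-1->C; (3,6):dx=-7,dy=+8->D; (3,7):dx=-9,dy=-4->C; (4,5):dx=-1,dy=-4->C
  (4,6):dx=-2,dy=+5->D; (4,7):dx=-4,dy=-7->C; (5,6):dx=-1,dy=+9->D; (5,7):dx=-3,dy=-3->C
  (6,7):dx=-2,dy=-12->C
Step 2: C = 13, D = 8, total pairs = 21.
Step 3: tau = (C - D)/(n(n-1)/2) = (13 - 8)/21 = 0.238095.
Step 4: Exact two-sided p-value (enumerate n! = 5040 permutations of y under H0): p = 0.561905.
Step 5: alpha = 0.1. fail to reject H0.

tau_b = 0.2381 (C=13, D=8), p = 0.561905, fail to reject H0.


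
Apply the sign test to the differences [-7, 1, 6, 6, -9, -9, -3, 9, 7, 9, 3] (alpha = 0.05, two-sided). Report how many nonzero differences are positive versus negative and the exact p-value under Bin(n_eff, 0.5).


Step 1: Discard zero differences. Original n = 11; n_eff = number of nonzero differences = 11.
Nonzero differences (with sign): -7, +1, +6, +6, -9, -9, -3, +9, +7, +9, +3
Step 2: Count signs: positive = 7, negative = 4.
Step 3: Under H0: P(positive) = 0.5, so the number of positives S ~ Bin(11, 0.5).
Step 4: Two-sided exact p-value = sum of Bin(11,0.5) probabilities at or below the observed probability = 0.548828.
Step 5: alpha = 0.05. fail to reject H0.

n_eff = 11, pos = 7, neg = 4, p = 0.548828, fail to reject H0.


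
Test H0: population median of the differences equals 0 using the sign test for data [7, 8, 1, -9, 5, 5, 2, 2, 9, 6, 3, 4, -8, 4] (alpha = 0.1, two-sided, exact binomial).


Step 1: Discard zero differences. Original n = 14; n_eff = number of nonzero differences = 14.
Nonzero differences (with sign): +7, +8, +1, -9, +5, +5, +2, +2, +9, +6, +3, +4, -8, +4
Step 2: Count signs: positive = 12, negative = 2.
Step 3: Under H0: P(positive) = 0.5, so the number of positives S ~ Bin(14, 0.5).
Step 4: Two-sided exact p-value = sum of Bin(14,0.5) probabilities at or below the observed probability = 0.012939.
Step 5: alpha = 0.1. reject H0.

n_eff = 14, pos = 12, neg = 2, p = 0.012939, reject H0.


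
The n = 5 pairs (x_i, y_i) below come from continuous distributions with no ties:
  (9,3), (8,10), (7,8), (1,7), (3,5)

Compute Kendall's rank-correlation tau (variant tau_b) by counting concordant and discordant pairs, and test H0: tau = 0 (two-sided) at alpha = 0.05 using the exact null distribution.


Step 1: Enumerate the 10 unordered pairs (i,j) with i<j and classify each by sign(x_j-x_i) * sign(y_j-y_i).
  (1,2):dx=-1,dy=+7->D; (1,3):dx=-2,dy=+5->D; (1,4):dx=-8,dy=+4->D; (1,5):dx=-6,dy=+2->D
  (2,3):dx=-1,dy=-2->C; (2,4):dx=-7,dy=-3->C; (2,5):dx=-5,dy=-5->C; (3,4):dx=-6,dy=-1->C
  (3,5):dx=-4,dy=-3->C; (4,5):dx=+2,dy=-2->D
Step 2: C = 5, D = 5, total pairs = 10.
Step 3: tau = (C - D)/(n(n-1)/2) = (5 - 5)/10 = 0.000000.
Step 4: Exact two-sided p-value (enumerate n! = 120 permutations of y under H0): p = 1.000000.
Step 5: alpha = 0.05. fail to reject H0.

tau_b = 0.0000 (C=5, D=5), p = 1.000000, fail to reject H0.


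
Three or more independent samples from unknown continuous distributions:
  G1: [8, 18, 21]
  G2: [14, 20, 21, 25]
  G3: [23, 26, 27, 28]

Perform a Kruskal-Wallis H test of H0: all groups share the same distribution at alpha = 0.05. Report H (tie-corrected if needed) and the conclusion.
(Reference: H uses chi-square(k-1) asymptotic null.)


Step 1: Combine all N = 11 observations and assign midranks.
sorted (value, group, rank): (8,G1,1), (14,G2,2), (18,G1,3), (20,G2,4), (21,G1,5.5), (21,G2,5.5), (23,G3,7), (25,G2,8), (26,G3,9), (27,G3,10), (28,G3,11)
Step 2: Sum ranks within each group.
R_1 = 9.5 (n_1 = 3)
R_2 = 19.5 (n_2 = 4)
R_3 = 37 (n_3 = 4)
Step 3: H = 12/(N(N+1)) * sum(R_i^2/n_i) - 3(N+1)
     = 12/(11*12) * (9.5^2/3 + 19.5^2/4 + 37^2/4) - 3*12
     = 0.090909 * 467.396 - 36
     = 6.490530.
Step 4: Ties present; correction factor C = 1 - 6/(11^3 - 11) = 0.995455. Corrected H = 6.490530 / 0.995455 = 6.520167.
Step 5: Under H0, H ~ chi^2(2); p-value = 0.038385.
Step 6: alpha = 0.05. reject H0.

H = 6.5202, df = 2, p = 0.038385, reject H0.


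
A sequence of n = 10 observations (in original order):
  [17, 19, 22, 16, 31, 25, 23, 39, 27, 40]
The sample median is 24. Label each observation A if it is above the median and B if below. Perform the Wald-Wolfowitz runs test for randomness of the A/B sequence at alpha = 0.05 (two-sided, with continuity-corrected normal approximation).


Step 1: Compute median = 24; label A = above, B = below.
Labels in order: BBBBAABAAA  (n_A = 5, n_B = 5)
Step 2: Count runs R = 4.
Step 3: Under H0 (random ordering), E[R] = 2*n_A*n_B/(n_A+n_B) + 1 = 2*5*5/10 + 1 = 6.0000.
        Var[R] = 2*n_A*n_B*(2*n_A*n_B - n_A - n_B) / ((n_A+n_B)^2 * (n_A+n_B-1)) = 2000/900 = 2.2222.
        SD[R] = 1.4907.
Step 4: Continuity-corrected z = (R + 0.5 - E[R]) / SD[R] = (4 + 0.5 - 6.0000) / 1.4907 = -1.0062.
Step 5: Two-sided p-value via normal approximation = 2*(1 - Phi(|z|)) = 0.314305.
Step 6: alpha = 0.05. fail to reject H0.

R = 4, z = -1.0062, p = 0.314305, fail to reject H0.


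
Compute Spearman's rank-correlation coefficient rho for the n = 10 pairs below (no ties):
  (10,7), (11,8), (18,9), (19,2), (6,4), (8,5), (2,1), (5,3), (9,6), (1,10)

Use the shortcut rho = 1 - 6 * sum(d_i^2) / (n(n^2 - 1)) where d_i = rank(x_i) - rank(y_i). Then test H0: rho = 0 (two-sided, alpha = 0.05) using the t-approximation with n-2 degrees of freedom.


Step 1: Rank x and y separately (midranks; no ties here).
rank(x): 10->7, 11->8, 18->9, 19->10, 6->4, 8->5, 2->2, 5->3, 9->6, 1->1
rank(y): 7->7, 8->8, 9->9, 2->2, 4->4, 5->5, 1->1, 3->3, 6->6, 10->10
Step 2: d_i = R_x(i) - R_y(i); compute d_i^2.
  (7-7)^2=0, (8-8)^2=0, (9-9)^2=0, (10-2)^2=64, (4-4)^2=0, (5-5)^2=0, (2-1)^2=1, (3-3)^2=0, (6-6)^2=0, (1-10)^2=81
sum(d^2) = 146.
Step 3: rho = 1 - 6*146 / (10*(10^2 - 1)) = 1 - 876/990 = 0.115152.
Step 4: Under H0, t = rho * sqrt((n-2)/(1-rho^2)) = 0.3279 ~ t(8).
Step 5: Two-sided p-value from the t-distribution with 8 df = 0.751420.
Step 6: alpha = 0.05. fail to reject H0.

rho = 0.1152, p = 0.751420, fail to reject H0 at alpha = 0.05.


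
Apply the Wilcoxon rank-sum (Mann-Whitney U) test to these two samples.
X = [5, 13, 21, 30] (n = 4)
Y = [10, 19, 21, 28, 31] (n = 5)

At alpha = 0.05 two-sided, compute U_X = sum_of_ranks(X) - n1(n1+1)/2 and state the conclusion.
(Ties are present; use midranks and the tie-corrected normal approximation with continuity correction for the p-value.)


Step 1: Combine and sort all 9 observations; assign midranks.
sorted (value, group): (5,X), (10,Y), (13,X), (19,Y), (21,X), (21,Y), (28,Y), (30,X), (31,Y)
ranks: 5->1, 10->2, 13->3, 19->4, 21->5.5, 21->5.5, 28->7, 30->8, 31->9
Step 2: Rank sum for X: R1 = 1 + 3 + 5.5 + 8 = 17.5.
Step 3: U_X = R1 - n1(n1+1)/2 = 17.5 - 4*5/2 = 17.5 - 10 = 7.5.
       U_Y = n1*n2 - U_X = 20 - 7.5 = 12.5.
Step 4: Ties are present, so use the tie-corrected normal approximation (with continuity correction) for the p-value.
Step 5: p-value = 0.622753; compare to alpha = 0.05. fail to reject H0.

U_X = 7.5, p = 0.622753, fail to reject H0 at alpha = 0.05.
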